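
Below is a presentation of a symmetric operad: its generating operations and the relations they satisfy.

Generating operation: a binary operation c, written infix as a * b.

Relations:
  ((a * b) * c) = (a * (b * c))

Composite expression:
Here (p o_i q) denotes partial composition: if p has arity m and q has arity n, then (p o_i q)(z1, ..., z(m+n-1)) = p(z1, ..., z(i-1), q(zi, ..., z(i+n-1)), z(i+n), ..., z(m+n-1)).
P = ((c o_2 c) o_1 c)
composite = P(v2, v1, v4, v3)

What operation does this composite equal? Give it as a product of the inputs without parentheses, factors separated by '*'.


Key point: c is associative — brackets drop, the v-order remains.
(v2 * v1) spells out as v2 * v1
(v4 * v3) spells out as v4 * v3
((v2 * v1) * (v4 * v3)) spells out as v2 * v1 * v4 * v3

v2 * v1 * v4 * v3


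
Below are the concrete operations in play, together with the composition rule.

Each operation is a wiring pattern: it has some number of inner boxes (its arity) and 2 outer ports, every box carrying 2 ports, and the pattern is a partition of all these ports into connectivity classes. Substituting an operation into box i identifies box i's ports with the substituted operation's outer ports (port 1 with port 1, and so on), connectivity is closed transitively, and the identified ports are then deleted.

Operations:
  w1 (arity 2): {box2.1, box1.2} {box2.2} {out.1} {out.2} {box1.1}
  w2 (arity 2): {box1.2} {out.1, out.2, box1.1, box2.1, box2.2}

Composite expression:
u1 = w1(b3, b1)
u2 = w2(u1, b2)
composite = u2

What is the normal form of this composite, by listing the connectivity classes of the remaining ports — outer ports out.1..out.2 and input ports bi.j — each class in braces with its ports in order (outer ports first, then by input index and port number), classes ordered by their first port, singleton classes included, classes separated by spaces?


Reachability decides: close wires over w2-identified ports.
w1 over (b3, b1) gives {out.1} {out.2} {b1.1, b3.2} {b1.2} {b3.1}, out.j being that stage's outer ports
w2 over (b3, b1, b2) gives {out.1, out.2, b2.1, b2.2} {b1.1, b3.2} {b1.2} {b3.1}, out.j being that stage's outer ports

{out.1, out.2, b2.1, b2.2} {b1.1, b3.2} {b1.2} {b3.1}


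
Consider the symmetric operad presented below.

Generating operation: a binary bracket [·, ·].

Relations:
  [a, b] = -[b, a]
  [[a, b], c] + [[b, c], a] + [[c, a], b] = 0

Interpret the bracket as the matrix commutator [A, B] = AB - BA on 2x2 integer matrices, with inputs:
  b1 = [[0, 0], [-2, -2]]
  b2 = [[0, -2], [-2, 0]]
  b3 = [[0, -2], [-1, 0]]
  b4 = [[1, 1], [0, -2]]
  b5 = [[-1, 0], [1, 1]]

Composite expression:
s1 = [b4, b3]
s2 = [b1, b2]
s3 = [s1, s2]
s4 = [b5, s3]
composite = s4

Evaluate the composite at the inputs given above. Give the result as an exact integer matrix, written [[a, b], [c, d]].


[[40, 80], [-56, -40]]

[b4, b3] = [[-1, -6], [3, 1]]
[b1, b2] = [[-4, -4], [4, 4]]
[[b4, b3], [b1, b2]] = [[-12, -40], [-16, 12]]
[b5, [[b4, b3], [b1, b2]]] = [[40, 80], [-56, -40]]


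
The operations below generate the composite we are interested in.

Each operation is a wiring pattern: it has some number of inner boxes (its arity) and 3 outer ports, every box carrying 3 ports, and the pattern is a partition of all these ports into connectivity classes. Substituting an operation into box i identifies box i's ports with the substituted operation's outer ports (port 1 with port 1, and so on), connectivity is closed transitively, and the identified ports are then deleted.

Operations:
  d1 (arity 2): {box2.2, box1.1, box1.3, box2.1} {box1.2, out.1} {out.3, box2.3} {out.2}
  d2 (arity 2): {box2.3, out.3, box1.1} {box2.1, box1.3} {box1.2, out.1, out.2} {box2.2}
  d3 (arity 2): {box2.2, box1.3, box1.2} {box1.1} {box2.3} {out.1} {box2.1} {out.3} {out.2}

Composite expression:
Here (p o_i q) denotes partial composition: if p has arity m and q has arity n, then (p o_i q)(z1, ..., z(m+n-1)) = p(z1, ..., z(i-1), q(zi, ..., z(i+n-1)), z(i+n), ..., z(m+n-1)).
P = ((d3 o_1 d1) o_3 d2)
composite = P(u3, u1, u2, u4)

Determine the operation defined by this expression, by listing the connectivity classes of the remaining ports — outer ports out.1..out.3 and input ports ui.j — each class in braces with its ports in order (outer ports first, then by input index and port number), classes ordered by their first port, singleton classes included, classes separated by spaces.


Connectivity passes through glued d3-boundaries; trace each wire chain.
after d1, the pattern on (u3, u1) reads {out.1, u3.2} {out.2} {out.3, u1.3} {u1.1, u1.2, u3.1, u3.3} (out.j = its outer ports)
after d2, the pattern on (u2, u4) reads {out.1, out.2, u2.2} {out.3, u2.1, u4.3} {u2.3, u4.1} {u4.2} (out.j = its outer ports)
after d3, the pattern on (u3, u1, u2, u4) reads {out.1} {out.2} {out.3} {u1.1, u1.2, u3.1, u3.3} {u1.3, u2.2} {u2.1, u4.3} {u2.3, u4.1} {u3.2} {u4.2} (out.j = its outer ports)

{out.1} {out.2} {out.3} {u1.1, u1.2, u3.1, u3.3} {u1.3, u2.2} {u2.1, u4.3} {u2.3, u4.1} {u3.2} {u4.2}


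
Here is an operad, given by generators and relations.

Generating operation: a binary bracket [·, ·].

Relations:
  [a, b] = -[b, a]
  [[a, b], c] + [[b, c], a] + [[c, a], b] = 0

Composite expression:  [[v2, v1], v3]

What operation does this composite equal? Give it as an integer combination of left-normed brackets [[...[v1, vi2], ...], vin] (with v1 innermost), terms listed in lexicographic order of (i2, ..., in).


-[[v1, v2], v3]

Antisymmetry and Jacobi reduce to v1-anchored left-normed brackets.
Composite bracket: [[v2, v1], v3]
Full expansion: 4 signed words from ab - ba (2^2 = 4).
Words beginning with v1 determine it all:
  v1v2v3 appears with sign -1, giving the term -[[v1, v2], v3]


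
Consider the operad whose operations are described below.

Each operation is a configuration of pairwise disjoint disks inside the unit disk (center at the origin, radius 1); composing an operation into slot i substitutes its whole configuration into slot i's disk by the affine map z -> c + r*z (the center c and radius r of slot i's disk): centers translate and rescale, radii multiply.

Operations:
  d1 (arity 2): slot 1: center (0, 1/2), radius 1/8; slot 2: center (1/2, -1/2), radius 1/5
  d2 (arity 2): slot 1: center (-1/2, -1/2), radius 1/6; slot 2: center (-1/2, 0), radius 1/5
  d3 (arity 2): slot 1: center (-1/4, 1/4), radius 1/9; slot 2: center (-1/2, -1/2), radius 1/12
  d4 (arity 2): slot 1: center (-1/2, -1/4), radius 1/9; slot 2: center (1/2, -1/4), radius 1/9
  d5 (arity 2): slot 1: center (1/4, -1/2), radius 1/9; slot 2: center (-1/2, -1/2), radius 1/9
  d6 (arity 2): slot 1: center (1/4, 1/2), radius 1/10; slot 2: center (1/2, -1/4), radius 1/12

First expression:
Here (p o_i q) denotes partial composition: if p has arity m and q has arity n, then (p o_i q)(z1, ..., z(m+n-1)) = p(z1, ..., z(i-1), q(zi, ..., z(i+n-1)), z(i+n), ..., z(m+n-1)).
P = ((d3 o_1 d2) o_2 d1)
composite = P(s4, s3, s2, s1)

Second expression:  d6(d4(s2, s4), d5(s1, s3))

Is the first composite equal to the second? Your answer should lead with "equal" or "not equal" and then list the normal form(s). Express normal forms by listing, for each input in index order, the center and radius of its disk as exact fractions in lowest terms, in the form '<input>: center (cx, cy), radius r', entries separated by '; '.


not equal: they reduce to s1: center (-1/2, -1/2), radius 1/12; s2: center (-53/180, 43/180), radius 1/225; s3: center (-11/36, 47/180), radius 1/360; s4: center (-11/36, 7/36), radius 1/54 and s1: center (25/48, -7/24), radius 1/108; s2: center (1/5, 19/40), radius 1/90; s3: center (11/24, -7/24), radius 1/108; s4: center (3/10, 19/40), radius 1/90

In normal form, the first expression is s1: center (-1/2, -1/2), radius 1/12; s2: center (-53/180, 43/180), radius 1/225; s3: center (-11/36, 47/180), radius 1/360; s4: center (-11/36, 7/36), radius 1/54
In normal form, the second expression is s1: center (25/48, -7/24), radius 1/108; s2: center (1/5, 19/40), radius 1/90; s3: center (11/24, -7/24), radius 1/108; s4: center (3/10, 19/40), radius 1/90
They disagree, so not equal.


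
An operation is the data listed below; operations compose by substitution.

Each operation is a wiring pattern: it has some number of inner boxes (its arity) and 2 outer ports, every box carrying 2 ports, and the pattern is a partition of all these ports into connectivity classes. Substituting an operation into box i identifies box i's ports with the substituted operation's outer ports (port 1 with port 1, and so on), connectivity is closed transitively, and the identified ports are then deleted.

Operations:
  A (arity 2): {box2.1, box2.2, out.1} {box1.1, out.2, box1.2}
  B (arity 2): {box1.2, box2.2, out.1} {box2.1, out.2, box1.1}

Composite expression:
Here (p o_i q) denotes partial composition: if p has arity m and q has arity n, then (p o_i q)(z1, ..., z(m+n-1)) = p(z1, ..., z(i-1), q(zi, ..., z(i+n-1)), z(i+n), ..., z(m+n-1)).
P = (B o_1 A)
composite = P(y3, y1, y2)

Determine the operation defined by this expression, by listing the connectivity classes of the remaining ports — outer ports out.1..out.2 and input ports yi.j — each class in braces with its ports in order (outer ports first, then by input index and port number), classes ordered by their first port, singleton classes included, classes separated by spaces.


{out.1, y2.2, y3.1, y3.2} {out.2, y1.1, y1.2, y2.1}


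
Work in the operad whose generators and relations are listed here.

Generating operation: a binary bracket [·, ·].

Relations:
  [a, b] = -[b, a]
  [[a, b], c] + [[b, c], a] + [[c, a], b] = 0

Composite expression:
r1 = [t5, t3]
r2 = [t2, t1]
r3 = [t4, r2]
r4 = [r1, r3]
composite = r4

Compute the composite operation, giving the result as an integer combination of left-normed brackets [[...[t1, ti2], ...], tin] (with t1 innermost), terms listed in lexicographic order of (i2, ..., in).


[[[[t1, t2], t4], t3], t5] - [[[[t1, t2], t4], t5], t3]

Left-normed coefficients sit on the t1-initial expansion words.
Composite bracket: [[t5, t3], [t4, [t2, t1]]]
Full expansion: 16 signed words from ab - ba (2^4 = 16).
Keep just the words that open with t1:
  t1t2t4t3t5 (sign +1) contributes +[[[[t1, t2], t4], t3], t5]
  t1t2t4t5t3 (sign -1) contributes -[[[[t1, t2], t4], t5], t3]


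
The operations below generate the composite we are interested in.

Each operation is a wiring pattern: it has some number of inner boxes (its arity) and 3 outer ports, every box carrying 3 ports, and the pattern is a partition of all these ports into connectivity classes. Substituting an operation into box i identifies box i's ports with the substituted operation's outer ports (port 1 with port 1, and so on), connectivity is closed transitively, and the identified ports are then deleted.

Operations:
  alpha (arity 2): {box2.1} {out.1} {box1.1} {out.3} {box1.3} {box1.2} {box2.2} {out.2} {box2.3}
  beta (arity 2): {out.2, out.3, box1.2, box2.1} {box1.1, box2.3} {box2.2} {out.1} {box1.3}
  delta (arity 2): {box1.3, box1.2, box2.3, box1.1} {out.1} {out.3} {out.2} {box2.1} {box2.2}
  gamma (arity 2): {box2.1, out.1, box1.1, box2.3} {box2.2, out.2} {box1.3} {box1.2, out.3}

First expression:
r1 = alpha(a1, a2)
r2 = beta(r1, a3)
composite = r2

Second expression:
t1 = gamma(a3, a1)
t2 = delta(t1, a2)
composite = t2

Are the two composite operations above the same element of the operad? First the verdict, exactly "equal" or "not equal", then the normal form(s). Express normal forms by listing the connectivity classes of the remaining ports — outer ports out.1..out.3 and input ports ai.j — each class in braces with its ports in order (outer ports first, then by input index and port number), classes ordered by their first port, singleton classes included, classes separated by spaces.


not equal; the first gives {out.1} {out.2, out.3, a3.1} {a1.1} {a1.2} {a1.3} {a2.1} {a2.2} {a2.3} {a3.2} {a3.3} and the second {out.1} {out.2} {out.3} {a1.1, a1.2, a1.3, a2.3, a3.1, a3.2} {a2.1} {a2.2} {a3.3}


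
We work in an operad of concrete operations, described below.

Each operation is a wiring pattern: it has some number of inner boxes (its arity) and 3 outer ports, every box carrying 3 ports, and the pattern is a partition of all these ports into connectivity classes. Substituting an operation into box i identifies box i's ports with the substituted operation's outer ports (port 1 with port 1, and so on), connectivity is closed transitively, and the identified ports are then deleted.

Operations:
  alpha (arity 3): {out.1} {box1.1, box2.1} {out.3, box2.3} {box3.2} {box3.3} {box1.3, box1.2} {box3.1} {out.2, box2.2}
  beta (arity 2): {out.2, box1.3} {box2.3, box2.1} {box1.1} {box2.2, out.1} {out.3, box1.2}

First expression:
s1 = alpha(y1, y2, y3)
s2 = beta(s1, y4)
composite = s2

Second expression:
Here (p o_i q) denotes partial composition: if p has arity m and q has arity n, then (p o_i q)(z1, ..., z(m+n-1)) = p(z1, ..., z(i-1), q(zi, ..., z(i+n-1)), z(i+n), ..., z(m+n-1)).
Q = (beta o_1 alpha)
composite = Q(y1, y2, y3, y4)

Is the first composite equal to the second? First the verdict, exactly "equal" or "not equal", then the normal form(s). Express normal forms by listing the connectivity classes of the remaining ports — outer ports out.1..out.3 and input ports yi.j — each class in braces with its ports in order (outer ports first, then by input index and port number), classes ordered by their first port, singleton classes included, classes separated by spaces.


equal; both compose to {out.1, y4.2} {out.2, y2.3} {out.3, y2.2} {y1.1, y2.1} {y1.2, y1.3} {y3.1} {y3.2} {y3.3} {y4.1, y4.3}


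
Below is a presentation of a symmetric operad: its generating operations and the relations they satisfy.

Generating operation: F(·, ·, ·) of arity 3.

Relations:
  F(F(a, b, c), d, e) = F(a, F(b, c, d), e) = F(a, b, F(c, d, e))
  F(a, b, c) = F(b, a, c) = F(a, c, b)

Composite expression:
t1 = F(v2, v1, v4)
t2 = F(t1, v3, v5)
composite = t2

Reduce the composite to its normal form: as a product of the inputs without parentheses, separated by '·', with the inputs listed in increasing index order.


Key point: F commutes, so take the v-inputs in any fixed order.
F(v2, v1, v4) flattens to v2 · v1 · v4
F(F(v2, v1, v4), v3, v5) flattens to v2 · v1 · v4 · v3 · v5
putting the inputs in ascending order: v1 · v2 · v3 · v4 · v5

v1 · v2 · v3 · v4 · v5


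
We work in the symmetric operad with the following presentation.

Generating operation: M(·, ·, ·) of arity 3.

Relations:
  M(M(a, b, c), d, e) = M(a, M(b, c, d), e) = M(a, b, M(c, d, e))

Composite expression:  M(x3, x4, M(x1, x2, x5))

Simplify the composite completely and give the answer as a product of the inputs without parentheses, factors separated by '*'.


The M-tree's shape is irrelevant; the x-reading-order decides.
M(x1, x2, x5) spells out as x1 * x2 * x5
M(x3, x4, M(x1, x2, x5)) spells out as x3 * x4 * x1 * x2 * x5

x3 * x4 * x1 * x2 * x5


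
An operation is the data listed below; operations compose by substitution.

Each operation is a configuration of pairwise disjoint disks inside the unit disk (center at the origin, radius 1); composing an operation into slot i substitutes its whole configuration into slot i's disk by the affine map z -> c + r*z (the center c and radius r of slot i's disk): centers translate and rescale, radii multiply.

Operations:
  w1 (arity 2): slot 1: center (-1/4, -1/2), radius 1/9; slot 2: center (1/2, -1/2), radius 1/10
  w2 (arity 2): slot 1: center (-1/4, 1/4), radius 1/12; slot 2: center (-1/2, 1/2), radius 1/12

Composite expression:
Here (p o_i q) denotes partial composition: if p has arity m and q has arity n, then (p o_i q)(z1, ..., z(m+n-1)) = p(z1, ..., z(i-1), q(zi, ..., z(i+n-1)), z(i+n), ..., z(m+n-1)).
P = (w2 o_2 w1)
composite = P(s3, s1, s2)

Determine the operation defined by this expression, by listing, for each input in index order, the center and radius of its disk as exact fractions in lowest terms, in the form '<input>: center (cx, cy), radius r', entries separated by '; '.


s1: center (-25/48, 11/24), radius 1/108; s2: center (-11/24, 11/24), radius 1/120; s3: center (-1/4, 1/4), radius 1/12

Follow each s-input down from w2: c' goes to c + r*c', radius to r*r'.
s3 passes through 1 substitution, ending at center (-1/4, 1/4), radius 1/12
s1 passes through 2 substitutions, ending at center (-25/48, 11/24), radius 1/108
s2 passes through 2 substitutions, ending at center (-11/24, 11/24), radius 1/120


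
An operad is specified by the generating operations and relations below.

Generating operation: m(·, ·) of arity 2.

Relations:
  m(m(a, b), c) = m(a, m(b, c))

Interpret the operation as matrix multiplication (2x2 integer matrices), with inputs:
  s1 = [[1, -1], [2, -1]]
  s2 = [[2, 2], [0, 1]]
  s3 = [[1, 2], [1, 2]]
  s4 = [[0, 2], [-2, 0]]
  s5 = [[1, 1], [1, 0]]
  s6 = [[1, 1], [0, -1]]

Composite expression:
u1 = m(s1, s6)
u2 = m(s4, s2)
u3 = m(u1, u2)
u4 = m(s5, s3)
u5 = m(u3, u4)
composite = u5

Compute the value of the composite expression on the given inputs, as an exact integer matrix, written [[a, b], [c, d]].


m(s1, s6) = [[1, 2], [2, 3]]
m(s4, s2) = [[0, 2], [-4, -4]]
m(m(s1, s6), m(s4, s2)) = [[-8, -6], [-12, -8]]
m(s5, s3) = [[2, 4], [1, 2]]
m(m(m(s1, s6), m(s4, s2)), m(s5, s3)) = [[-22, -44], [-32, -64]]

[[-22, -44], [-32, -64]]


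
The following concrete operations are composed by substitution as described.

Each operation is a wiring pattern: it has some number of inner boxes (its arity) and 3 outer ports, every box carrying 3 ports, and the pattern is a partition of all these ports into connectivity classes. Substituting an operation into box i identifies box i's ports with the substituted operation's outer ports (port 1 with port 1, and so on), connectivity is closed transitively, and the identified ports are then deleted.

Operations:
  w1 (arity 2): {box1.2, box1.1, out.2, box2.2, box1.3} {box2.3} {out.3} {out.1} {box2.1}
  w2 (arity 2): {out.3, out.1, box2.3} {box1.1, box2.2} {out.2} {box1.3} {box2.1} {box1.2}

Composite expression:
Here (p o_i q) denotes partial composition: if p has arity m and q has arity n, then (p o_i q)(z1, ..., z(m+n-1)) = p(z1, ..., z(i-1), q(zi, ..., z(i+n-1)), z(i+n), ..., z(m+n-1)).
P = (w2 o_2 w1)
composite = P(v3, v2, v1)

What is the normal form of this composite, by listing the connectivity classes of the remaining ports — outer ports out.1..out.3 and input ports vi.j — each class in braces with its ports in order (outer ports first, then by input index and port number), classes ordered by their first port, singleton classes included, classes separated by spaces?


Reachability decides: close wires over w2-identified ports.
stage w1: inputs (v2, v1), connectivity {out.1} {out.2, v1.2, v2.1, v2.2, v2.3} {out.3} {v1.1} {v1.3}, out.j its boundary
stage w2: inputs (v3, v2, v1), connectivity {out.1, out.3} {out.2} {v1.1} {v1.2, v2.1, v2.2, v2.3, v3.1} {v1.3} {v3.2} {v3.3}, out.j its boundary

{out.1, out.3} {out.2} {v1.1} {v1.2, v2.1, v2.2, v2.3, v3.1} {v1.3} {v3.2} {v3.3}


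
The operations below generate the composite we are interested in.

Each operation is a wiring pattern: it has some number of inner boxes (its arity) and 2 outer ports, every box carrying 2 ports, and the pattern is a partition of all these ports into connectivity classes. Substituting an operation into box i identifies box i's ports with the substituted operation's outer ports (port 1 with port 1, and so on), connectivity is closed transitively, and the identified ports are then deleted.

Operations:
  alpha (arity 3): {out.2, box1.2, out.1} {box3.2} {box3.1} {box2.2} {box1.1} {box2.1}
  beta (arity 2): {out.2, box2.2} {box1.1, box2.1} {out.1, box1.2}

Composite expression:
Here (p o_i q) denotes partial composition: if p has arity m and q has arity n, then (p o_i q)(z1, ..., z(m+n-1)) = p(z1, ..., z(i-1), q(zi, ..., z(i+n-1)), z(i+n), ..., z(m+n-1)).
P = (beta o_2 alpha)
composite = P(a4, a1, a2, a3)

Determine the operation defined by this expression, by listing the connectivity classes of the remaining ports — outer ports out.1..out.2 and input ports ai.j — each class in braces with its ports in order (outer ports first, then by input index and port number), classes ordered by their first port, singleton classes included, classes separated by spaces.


{out.1, a4.2} {out.2, a1.2, a4.1} {a1.1} {a2.1} {a2.2} {a3.1} {a3.2}

Reachability decides: close wires over beta-identified ports.
composing alpha on (a1, a2, a3), with out.j its own outer ports: {out.1, out.2, a1.2} {a1.1} {a2.1} {a2.2} {a3.1} {a3.2}
composing beta on (a4, a1, a2, a3), with out.j its own outer ports: {out.1, a4.2} {out.2, a1.2, a4.1} {a1.1} {a2.1} {a2.2} {a3.1} {a3.2}


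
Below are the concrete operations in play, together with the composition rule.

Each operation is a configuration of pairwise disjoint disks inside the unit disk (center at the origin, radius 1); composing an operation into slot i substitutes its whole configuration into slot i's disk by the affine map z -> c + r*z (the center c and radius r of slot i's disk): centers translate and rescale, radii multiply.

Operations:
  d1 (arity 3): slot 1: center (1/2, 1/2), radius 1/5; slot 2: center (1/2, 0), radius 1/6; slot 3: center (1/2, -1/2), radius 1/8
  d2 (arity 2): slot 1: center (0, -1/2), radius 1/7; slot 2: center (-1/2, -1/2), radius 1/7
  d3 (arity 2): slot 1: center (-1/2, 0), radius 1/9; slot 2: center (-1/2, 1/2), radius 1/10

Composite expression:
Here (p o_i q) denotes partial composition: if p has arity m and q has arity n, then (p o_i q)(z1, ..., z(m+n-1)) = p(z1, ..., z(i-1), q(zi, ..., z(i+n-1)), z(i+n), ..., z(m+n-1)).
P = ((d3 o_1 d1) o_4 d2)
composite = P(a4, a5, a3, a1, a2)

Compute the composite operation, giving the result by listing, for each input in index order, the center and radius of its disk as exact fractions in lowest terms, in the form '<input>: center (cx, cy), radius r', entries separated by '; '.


a1: center (-1/2, 9/20), radius 1/70; a2: center (-11/20, 9/20), radius 1/70; a3: center (-4/9, -1/18), radius 1/72; a4: center (-4/9, 1/18), radius 1/45; a5: center (-4/9, 0), radius 1/54

Each a-disk chains the slot maps above it in d3; radii multiply.
input a4: composing its 2 substitution steps yields center (-4/9, 1/18), radius 1/45
input a5: composing its 2 substitution steps yields center (-4/9, 0), radius 1/54
input a3: composing its 2 substitution steps yields center (-4/9, -1/18), radius 1/72
input a1: composing its 2 substitution steps yields center (-1/2, 9/20), radius 1/70
input a2: composing its 2 substitution steps yields center (-11/20, 9/20), radius 1/70


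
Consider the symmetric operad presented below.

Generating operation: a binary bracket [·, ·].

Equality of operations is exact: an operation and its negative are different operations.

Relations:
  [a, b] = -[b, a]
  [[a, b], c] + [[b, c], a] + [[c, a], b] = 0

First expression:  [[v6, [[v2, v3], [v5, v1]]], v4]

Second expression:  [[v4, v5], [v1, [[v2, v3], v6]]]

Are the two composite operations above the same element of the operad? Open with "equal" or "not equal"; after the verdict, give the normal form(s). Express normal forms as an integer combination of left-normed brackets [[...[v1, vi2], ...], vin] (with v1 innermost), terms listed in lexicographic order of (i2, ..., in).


not equal; the first gives -[[[[[v1, v5], v2], v3], v6], v4] + [[[[[v1, v5], v3], v2], v6], v4] and the second -[[[[[v1, v2], v3], v6], v4], v5] + [[[[[v1, v2], v3], v6], v5], v4] + [[[[[v1, v3], v2], v6], v4], v5] - [[[[[v1, v3], v2], v6], v5], v4] + [[[[[v1, v6], v2], v3], v4], v5] - [[[[[v1, v6], v2], v3], v5], v4] - [[[[[v1, v6], v3], v2], v4], v5] + [[[[[v1, v6], v3], v2], v5], v4]

The first composite normalizes to -[[[[[v1, v5], v2], v3], v6], v4] + [[[[[v1, v5], v3], v2], v6], v4]
The second composite normalizes to -[[[[[v1, v2], v3], v6], v4], v5] + [[[[[v1, v2], v3], v6], v5], v4] + [[[[[v1, v3], v2], v6], v4], v5] - [[[[[v1, v3], v2], v6], v5], v4] + [[[[[v1, v6], v2], v3], v4], v5] - [[[[[v1, v6], v2], v3], v5], v4] - [[[[[v1, v6], v3], v2], v4], v5] + [[[[[v1, v6], v3], v2], v5], v4]
They disagree, so not equal.


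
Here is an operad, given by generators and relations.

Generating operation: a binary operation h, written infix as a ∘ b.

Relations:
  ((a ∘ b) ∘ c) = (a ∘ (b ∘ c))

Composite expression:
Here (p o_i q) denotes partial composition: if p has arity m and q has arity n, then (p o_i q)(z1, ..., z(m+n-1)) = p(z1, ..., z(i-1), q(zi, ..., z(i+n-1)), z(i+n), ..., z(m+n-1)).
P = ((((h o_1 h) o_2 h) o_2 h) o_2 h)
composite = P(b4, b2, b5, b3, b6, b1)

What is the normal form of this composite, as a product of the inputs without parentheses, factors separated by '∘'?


b4 ∘ b2 ∘ b5 ∘ b3 ∘ b6 ∘ b1

The h-tree's shape is irrelevant; the b-reading-order decides.
(b2 ∘ b5) collapses to b2 ∘ b5
((b2 ∘ b5) ∘ b3) collapses to b2 ∘ b5 ∘ b3
(((b2 ∘ b5) ∘ b3) ∘ b6) collapses to b2 ∘ b5 ∘ b3 ∘ b6
(b4 ∘ (((b2 ∘ b5) ∘ b3) ∘ b6)) collapses to b4 ∘ b2 ∘ b5 ∘ b3 ∘ b6
((b4 ∘ (((b2 ∘ b5) ∘ b3) ∘ b6)) ∘ b1) collapses to b4 ∘ b2 ∘ b5 ∘ b3 ∘ b6 ∘ b1


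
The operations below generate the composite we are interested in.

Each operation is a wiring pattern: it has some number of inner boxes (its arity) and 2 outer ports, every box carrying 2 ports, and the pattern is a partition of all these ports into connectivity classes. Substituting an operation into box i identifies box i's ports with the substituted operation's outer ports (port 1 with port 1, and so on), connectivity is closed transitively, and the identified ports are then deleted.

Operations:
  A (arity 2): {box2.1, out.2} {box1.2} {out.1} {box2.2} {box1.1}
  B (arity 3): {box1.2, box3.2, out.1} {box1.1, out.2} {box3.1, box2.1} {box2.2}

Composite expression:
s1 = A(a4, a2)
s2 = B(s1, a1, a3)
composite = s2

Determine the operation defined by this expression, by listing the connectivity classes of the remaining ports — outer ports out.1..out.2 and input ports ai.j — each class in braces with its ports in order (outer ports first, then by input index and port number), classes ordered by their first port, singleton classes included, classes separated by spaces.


{out.1, a2.1, a3.2} {out.2} {a1.1, a3.1} {a1.2} {a2.2} {a4.1} {a4.2}

Reachability decides: close wires over B-identified ports.
after A, the pattern on (a4, a2) reads {out.1} {out.2, a2.1} {a2.2} {a4.1} {a4.2} (out.j = its outer ports)
after B, the pattern on (a4, a2, a1, a3) reads {out.1, a2.1, a3.2} {out.2} {a1.1, a3.1} {a1.2} {a2.2} {a4.1} {a4.2} (out.j = its outer ports)


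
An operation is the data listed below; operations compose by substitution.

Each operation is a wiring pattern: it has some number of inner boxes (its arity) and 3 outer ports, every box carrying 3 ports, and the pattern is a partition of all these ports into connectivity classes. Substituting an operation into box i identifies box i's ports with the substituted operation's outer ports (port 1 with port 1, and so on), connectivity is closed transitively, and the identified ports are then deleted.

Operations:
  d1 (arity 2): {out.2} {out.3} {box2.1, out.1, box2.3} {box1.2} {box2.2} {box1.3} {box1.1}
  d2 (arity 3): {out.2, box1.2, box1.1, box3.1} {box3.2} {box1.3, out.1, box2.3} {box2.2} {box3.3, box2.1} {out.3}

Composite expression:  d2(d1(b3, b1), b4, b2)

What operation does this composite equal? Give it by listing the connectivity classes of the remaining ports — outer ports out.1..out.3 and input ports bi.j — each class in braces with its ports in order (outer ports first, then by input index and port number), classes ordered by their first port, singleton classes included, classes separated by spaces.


{out.1, b4.3} {out.2, b1.1, b1.3, b2.1} {out.3} {b1.2} {b2.2} {b2.3, b4.1} {b3.1} {b3.2} {b3.3} {b4.2}

Connectivity passes through glued d2-boundaries; trace each wire chain.
after d1, the pattern on (b3, b1) reads {out.1, b1.1, b1.3} {out.2} {out.3} {b1.2} {b3.1} {b3.2} {b3.3} (out.j = its outer ports)
after d2, the pattern on (b3, b1, b4, b2) reads {out.1, b4.3} {out.2, b1.1, b1.3, b2.1} {out.3} {b1.2} {b2.2} {b2.3, b4.1} {b3.1} {b3.2} {b3.3} {b4.2} (out.j = its outer ports)


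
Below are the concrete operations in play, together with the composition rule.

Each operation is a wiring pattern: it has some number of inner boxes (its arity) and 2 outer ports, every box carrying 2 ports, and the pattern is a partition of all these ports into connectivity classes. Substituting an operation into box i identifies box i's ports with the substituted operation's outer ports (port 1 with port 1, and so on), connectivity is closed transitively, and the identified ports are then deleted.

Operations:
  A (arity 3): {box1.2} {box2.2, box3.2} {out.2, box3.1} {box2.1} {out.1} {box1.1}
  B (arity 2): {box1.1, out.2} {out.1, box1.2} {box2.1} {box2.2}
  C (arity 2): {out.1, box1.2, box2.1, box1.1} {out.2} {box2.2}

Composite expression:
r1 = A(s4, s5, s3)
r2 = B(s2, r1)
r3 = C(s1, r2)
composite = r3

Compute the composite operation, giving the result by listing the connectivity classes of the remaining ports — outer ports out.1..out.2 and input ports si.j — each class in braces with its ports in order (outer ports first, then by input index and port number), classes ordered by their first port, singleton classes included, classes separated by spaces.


{out.1, s1.1, s1.2, s2.2} {out.2} {s2.1} {s3.1} {s3.2, s5.2} {s4.1} {s4.2} {s5.1}

After gluing at C, chains via deleted ports link the s-ports.
composing A on (s4, s5, s3), with out.j its own outer ports: {out.1} {out.2, s3.1} {s3.2, s5.2} {s4.1} {s4.2} {s5.1}
composing B on (s2, s4, s5, s3), with out.j its own outer ports: {out.1, s2.2} {out.2, s2.1} {s3.1} {s3.2, s5.2} {s4.1} {s4.2} {s5.1}
composing C on (s1, s2, s4, s5, s3), with out.j its own outer ports: {out.1, s1.1, s1.2, s2.2} {out.2} {s2.1} {s3.1} {s3.2, s5.2} {s4.1} {s4.2} {s5.1}


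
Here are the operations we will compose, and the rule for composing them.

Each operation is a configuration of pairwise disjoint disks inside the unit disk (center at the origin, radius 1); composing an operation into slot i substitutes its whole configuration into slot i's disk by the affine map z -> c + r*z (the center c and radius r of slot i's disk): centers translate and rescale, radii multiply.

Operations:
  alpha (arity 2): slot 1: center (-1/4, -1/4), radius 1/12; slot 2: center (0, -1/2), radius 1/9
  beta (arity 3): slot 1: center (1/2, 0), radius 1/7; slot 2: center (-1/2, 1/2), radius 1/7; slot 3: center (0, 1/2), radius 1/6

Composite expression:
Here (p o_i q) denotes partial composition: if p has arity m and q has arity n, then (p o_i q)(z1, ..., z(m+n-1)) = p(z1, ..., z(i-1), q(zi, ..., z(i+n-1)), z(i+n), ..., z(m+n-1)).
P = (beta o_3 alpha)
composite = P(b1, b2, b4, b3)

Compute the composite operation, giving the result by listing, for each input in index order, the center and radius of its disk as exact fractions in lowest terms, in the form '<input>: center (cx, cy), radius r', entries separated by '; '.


b1: center (1/2, 0), radius 1/7; b2: center (-1/2, 1/2), radius 1/7; b3: center (0, 5/12), radius 1/54; b4: center (-1/24, 11/24), radius 1/72

Only the slot chain above each b matters under beta; compose those maps.
b1 passes through 1 substitution, ending at center (1/2, 0), radius 1/7
b2 passes through 1 substitution, ending at center (-1/2, 1/2), radius 1/7
b4 passes through 2 substitutions, ending at center (-1/24, 11/24), radius 1/72
b3 passes through 2 substitutions, ending at center (0, 5/12), radius 1/54


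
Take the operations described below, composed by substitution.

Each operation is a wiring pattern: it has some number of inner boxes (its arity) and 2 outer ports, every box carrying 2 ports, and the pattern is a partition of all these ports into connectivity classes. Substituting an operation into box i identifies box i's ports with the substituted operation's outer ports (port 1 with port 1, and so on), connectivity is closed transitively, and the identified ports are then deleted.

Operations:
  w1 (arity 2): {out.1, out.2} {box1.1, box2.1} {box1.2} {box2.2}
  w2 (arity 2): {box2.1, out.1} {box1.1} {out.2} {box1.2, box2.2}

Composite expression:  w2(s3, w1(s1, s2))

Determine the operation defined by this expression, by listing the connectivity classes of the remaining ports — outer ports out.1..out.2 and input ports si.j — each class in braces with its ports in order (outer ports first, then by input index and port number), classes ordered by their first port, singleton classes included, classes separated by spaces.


Substituting into w2 glues patterns; closure does the rest.
after w1, the pattern on (s1, s2) reads {out.1, out.2} {s1.1, s2.1} {s1.2} {s2.2} (out.j = its outer ports)
after w2, the pattern on (s3, s1, s2) reads {out.1, s3.2} {out.2} {s1.1, s2.1} {s1.2} {s2.2} {s3.1} (out.j = its outer ports)

{out.1, s3.2} {out.2} {s1.1, s2.1} {s1.2} {s2.2} {s3.1}


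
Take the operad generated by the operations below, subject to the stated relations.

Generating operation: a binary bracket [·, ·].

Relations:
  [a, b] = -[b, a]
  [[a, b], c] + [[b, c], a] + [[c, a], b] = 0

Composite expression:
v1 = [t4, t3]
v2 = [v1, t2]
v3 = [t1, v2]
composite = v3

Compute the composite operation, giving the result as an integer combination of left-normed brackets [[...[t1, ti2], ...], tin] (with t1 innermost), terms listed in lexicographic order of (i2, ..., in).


[[[t1, t2], t3], t4] - [[[t1, t2], t4], t3] - [[[t1, t3], t4], t2] + [[[t1, t4], t3], t2]

Skip Jacobi rewriting: expand, keep t1-initial words, read off terms.
Composite bracket: [t1, [[t4, t3], t2]]
Each bracket splits as ab - ba, giving 8 signed words (2^3 = 8).
Keep just the words that open with t1:
  the word t1t2t3t4 carries sign +1 and contributes +[[[t1, t2], t3], t4]
  the word t1t2t4t3 carries sign -1 and contributes -[[[t1, t2], t4], t3]
  the word t1t3t4t2 carries sign -1 and contributes -[[[t1, t3], t4], t2]
  the word t1t4t3t2 carries sign +1 and contributes +[[[t1, t4], t3], t2]


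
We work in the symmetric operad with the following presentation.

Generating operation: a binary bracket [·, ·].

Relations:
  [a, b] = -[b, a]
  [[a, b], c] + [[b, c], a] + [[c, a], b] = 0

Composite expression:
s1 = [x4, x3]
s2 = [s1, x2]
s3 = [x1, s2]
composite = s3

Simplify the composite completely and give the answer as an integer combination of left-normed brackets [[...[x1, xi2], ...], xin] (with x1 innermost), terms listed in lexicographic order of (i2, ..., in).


[[[x1, x2], x3], x4] - [[[x1, x2], x4], x3] - [[[x1, x3], x4], x2] + [[[x1, x4], x3], x2]

Antisymmetry and Jacobi reduce to x1-anchored left-normed brackets.
Composite bracket: [x1, [[x4, x3], x2]]
Under [a, b] = ab - ba we get 8 signed associative words (2^3 = 8).
Collect the words opening with x1:
  sign of x1x2x3x4 is +1, so it contributes +[[[x1, x2], x3], x4]
  sign of x1x2x4x3 is -1, so it contributes -[[[x1, x2], x4], x3]
  sign of x1x3x4x2 is -1, so it contributes -[[[x1, x3], x4], x2]
  sign of x1x4x3x2 is +1, so it contributes +[[[x1, x4], x3], x2]


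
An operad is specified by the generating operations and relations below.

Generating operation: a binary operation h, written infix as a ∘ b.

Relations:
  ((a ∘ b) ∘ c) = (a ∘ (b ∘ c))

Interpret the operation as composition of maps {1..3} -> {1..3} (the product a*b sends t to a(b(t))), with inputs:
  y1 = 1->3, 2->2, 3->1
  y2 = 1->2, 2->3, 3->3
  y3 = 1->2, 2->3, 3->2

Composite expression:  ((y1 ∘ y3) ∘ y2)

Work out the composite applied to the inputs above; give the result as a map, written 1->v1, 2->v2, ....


1->1, 2->2, 3->2

(y1 ∘ y3) = 1->2, 2->1, 3->2
((y1 ∘ y3) ∘ y2) = 1->1, 2->2, 3->2


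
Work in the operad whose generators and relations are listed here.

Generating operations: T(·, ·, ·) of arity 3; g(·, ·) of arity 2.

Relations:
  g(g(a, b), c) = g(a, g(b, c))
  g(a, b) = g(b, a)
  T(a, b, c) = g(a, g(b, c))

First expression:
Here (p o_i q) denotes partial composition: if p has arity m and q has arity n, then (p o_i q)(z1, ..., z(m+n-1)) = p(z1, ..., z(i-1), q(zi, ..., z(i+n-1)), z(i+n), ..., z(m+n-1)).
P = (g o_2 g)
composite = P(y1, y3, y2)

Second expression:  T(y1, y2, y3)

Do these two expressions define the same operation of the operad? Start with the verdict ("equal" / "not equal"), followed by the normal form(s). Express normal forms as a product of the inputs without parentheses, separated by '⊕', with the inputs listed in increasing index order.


equal; both compose to y1 ⊕ y2 ⊕ y3

The first composite normalizes to y1 ⊕ y2 ⊕ y3
The second composite normalizes to y1 ⊕ y2 ⊕ y3
Identical normal forms: equal.


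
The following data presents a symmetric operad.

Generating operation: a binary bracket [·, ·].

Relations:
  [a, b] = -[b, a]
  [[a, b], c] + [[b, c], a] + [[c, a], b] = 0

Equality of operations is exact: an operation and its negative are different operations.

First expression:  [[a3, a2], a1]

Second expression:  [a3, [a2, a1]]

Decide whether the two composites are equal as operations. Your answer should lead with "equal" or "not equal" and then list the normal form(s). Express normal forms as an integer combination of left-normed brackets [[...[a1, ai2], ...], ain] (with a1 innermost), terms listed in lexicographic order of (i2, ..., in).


not equal; the first gives [[a1, a2], a3] - [[a1, a3], a2] and the second [[a1, a2], a3]

The first expression reduces to [[a1, a2], a3] - [[a1, a3], a2]
The second expression reduces to [[a1, a2], a3]
Different reductions; not equal.


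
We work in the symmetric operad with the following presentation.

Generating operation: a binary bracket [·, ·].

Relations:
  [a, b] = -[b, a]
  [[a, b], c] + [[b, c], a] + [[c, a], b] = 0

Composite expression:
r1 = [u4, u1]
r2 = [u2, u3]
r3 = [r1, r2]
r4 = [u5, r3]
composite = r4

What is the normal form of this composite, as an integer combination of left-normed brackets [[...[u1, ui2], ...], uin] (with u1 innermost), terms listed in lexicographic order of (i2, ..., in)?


Left-normed coefficients sit on the u1-initial expansion words.
Composite bracket: [u5, [[u4, u1], [u2, u3]]]
The bracket unfolds into 16 signed words via [a, b] = ab - ba (2^4 = 16).
Coefficients come from the u1-initial words:
  u1u4u2u3u5 (sign +1) contributes +[[[[u1, u4], u2], u3], u5]
  u1u4u3u2u5 (sign -1) contributes -[[[[u1, u4], u3], u2], u5]

[[[[u1, u4], u2], u3], u5] - [[[[u1, u4], u3], u2], u5]


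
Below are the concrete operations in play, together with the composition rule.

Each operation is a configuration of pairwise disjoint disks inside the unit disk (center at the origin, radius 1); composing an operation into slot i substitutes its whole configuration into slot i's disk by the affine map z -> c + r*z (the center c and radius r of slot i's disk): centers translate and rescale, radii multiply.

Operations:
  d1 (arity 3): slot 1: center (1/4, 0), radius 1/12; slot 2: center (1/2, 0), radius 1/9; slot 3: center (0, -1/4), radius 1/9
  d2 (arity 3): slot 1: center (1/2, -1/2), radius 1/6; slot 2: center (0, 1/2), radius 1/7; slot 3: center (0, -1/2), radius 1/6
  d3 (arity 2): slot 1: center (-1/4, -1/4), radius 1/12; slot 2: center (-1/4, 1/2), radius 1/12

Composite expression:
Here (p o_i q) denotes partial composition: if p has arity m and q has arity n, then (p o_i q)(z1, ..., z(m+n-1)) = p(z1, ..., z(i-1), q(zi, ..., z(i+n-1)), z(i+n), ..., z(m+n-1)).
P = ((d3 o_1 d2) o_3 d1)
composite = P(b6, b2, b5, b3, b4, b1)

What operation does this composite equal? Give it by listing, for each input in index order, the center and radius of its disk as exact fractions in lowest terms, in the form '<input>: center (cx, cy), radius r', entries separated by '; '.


b1: center (-1/4, 1/2), radius 1/12; b2: center (-1/4, -5/24), radius 1/84; b3: center (-35/144, -7/24), radius 1/648; b4: center (-1/4, -85/288), radius 1/648; b5: center (-71/288, -7/24), radius 1/864; b6: center (-5/24, -7/24), radius 1/72

Follow each b-input down from d3: c' goes to c + r*c', radius to r*r'.
input b6: applying the 2 nested substitutions gives center (-5/24, -7/24), radius 1/72
input b2: applying the 2 nested substitutions gives center (-1/4, -5/24), radius 1/84
input b5: applying the 3 nested substitutions gives center (-71/288, -7/24), radius 1/864
input b3: applying the 3 nested substitutions gives center (-35/144, -7/24), radius 1/648
input b4: applying the 3 nested substitutions gives center (-1/4, -85/288), radius 1/648
input b1: applying the 1 nested substitution gives center (-1/4, 1/2), radius 1/12
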